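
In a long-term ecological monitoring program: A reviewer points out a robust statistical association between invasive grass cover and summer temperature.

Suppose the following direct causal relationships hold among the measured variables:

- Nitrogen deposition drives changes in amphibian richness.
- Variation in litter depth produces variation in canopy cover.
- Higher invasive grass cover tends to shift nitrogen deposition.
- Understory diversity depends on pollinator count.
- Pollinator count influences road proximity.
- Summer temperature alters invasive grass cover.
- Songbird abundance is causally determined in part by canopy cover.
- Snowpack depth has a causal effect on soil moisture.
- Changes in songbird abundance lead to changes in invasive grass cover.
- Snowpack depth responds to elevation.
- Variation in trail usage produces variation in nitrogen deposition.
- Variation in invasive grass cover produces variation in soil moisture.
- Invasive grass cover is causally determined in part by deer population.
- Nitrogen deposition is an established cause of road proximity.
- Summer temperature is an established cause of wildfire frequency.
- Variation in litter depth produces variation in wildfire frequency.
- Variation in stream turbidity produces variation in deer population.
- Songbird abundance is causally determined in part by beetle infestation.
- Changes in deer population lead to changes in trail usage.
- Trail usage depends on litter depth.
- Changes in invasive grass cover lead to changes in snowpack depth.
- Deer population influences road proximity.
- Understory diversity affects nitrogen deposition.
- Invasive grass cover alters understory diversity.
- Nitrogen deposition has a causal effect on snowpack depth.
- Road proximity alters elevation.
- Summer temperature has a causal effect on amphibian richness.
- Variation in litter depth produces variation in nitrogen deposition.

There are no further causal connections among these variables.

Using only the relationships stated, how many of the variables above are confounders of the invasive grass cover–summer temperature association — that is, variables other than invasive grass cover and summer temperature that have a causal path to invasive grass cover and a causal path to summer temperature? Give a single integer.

No listed variable has a causal path to both invasive grass cover and summer temperature, so there are no common causes.

0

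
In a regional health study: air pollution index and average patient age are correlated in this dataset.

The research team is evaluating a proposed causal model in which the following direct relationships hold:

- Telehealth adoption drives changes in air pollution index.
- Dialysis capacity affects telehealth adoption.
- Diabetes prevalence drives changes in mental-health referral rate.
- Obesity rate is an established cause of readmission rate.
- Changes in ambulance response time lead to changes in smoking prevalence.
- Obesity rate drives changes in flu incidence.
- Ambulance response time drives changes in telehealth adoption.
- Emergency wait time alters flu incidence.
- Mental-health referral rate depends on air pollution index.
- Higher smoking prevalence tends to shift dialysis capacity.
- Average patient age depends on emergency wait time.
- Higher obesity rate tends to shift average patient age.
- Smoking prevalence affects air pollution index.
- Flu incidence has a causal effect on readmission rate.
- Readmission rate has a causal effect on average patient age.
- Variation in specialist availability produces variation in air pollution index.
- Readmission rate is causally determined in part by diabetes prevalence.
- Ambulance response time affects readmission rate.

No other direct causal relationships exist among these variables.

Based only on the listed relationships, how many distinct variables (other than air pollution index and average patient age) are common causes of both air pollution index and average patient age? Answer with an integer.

1

The common causes are: ambulance response time (to air pollution index via ambulance response time → smoking prevalence → air pollution index; to average patient age via ambulance response time → readmission rate → average patient age).
Every other variable lacks a causal path to at least one of air pollution index and average patient age.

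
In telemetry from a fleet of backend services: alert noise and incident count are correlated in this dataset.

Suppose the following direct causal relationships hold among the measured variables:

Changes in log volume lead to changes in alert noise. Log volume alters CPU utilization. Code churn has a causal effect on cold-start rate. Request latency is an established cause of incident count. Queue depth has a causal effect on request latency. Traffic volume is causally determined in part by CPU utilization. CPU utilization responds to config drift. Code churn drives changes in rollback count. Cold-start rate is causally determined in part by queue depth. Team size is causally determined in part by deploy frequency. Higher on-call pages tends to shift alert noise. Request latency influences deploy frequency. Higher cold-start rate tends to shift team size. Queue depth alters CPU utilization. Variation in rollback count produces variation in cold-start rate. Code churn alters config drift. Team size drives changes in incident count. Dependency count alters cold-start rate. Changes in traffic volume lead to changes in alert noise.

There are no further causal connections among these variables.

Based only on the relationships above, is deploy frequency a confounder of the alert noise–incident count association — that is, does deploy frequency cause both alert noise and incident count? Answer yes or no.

no

Deploy frequency has no stated causal path to alert noise. A confounder must cause both variables, so deploy frequency does not qualify.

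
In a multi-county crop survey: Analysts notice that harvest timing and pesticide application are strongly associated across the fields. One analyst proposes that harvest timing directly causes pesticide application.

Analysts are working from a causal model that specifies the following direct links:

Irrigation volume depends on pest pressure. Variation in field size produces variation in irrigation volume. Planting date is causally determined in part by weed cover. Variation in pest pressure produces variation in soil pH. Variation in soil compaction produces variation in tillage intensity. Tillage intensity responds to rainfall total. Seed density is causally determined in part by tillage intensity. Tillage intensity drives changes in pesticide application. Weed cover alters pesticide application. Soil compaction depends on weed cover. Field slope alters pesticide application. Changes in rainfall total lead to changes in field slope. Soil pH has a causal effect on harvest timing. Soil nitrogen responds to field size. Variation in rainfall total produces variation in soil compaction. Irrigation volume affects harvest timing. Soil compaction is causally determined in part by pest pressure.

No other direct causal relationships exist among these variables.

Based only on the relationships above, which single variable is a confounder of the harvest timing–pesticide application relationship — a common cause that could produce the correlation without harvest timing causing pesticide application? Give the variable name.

Pest pressure has a causal path to harvest timing (pest pressure → irrigation volume → harvest timing) and a separate causal path to pesticide application (pest pressure → soil compaction → tillage intensity → pesticide application), so it is a common cause of both.
No stated relationship gives harvest timing a causal route to pesticide application, so the correlation is explained by the shared upstream cause rather than a direct effect.

pest pressure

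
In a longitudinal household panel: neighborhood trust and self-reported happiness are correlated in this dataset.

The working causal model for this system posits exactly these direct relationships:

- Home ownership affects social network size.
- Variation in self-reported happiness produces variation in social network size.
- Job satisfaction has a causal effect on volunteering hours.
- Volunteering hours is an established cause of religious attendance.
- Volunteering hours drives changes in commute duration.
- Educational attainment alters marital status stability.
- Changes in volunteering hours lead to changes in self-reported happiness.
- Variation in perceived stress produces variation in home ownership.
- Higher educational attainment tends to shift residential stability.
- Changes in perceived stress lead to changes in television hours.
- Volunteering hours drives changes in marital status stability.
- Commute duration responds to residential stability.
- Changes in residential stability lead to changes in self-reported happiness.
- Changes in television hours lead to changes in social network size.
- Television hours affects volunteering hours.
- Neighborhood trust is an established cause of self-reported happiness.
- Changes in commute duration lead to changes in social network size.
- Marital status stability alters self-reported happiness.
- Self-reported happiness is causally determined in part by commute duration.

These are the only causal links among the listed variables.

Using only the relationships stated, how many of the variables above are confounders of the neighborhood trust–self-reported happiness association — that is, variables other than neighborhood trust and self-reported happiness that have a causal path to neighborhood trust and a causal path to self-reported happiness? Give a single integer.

No listed variable has a causal path to both neighborhood trust and self-reported happiness, so there are no common causes.

0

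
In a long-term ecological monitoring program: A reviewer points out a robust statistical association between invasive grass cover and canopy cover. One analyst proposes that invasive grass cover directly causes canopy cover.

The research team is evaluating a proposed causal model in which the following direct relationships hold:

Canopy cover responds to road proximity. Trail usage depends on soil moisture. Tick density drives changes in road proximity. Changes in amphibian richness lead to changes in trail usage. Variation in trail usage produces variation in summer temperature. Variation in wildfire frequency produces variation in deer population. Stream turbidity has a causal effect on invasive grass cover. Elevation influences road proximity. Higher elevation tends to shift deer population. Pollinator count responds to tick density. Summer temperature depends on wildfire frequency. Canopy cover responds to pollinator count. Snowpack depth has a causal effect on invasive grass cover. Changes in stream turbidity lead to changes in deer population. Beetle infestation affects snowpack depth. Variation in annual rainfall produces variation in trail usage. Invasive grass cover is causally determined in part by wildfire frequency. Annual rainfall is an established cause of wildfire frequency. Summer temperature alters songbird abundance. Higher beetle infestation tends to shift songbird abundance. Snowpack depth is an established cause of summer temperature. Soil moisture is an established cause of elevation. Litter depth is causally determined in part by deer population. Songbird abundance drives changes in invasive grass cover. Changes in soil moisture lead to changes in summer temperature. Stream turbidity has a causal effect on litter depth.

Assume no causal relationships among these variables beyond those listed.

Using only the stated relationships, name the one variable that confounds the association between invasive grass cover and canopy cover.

Soil moisture has a causal path to invasive grass cover (soil moisture → summer temperature → songbird abundance → invasive grass cover) and a separate causal path to canopy cover (soil moisture → elevation → road proximity → canopy cover), so it is a common cause of both.
No stated relationship gives invasive grass cover a causal route to canopy cover, so the correlation is explained by the shared upstream cause rather than a direct effect.

soil moisture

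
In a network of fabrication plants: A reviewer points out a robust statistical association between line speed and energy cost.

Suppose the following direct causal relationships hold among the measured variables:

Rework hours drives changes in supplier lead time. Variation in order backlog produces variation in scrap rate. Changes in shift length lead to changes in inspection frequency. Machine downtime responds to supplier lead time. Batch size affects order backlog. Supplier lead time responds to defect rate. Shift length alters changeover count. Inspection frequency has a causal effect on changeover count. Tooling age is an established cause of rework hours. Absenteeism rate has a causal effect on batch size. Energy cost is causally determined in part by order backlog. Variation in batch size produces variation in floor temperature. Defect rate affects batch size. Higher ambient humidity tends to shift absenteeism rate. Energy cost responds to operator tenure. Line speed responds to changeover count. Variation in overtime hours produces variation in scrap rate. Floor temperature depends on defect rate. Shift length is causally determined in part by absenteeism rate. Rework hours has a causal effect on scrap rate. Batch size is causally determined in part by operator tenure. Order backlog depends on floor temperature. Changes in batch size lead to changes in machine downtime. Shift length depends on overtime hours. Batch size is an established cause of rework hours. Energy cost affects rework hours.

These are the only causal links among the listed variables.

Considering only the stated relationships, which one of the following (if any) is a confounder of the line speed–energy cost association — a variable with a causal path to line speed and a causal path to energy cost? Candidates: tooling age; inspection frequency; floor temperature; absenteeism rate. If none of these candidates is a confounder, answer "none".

absenteeism rate

Absenteeism rate causes line speed (absenteeism rate → shift length → changeover count → line speed) and also causes energy cost (absenteeism rate → batch size → order backlog → energy cost); it is a common cause of both.
Each of the other candidates lacks a causal path to at least one of line speed and energy cost, so they do not confound the relationship.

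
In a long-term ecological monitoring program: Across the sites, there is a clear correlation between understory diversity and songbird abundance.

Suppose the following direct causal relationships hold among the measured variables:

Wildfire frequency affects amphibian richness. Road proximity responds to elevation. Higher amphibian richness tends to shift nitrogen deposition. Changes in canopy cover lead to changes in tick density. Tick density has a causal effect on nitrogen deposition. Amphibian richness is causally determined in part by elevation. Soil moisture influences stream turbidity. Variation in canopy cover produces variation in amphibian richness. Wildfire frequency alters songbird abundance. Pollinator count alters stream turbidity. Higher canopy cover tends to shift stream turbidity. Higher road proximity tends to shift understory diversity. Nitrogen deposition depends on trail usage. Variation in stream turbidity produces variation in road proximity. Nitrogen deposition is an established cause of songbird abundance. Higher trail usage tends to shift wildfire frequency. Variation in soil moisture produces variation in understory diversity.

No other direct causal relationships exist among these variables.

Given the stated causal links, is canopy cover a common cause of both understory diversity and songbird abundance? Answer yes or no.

yes

Canopy cover has a causal path to understory diversity (canopy cover → stream turbidity → road proximity → understory diversity) and to songbird abundance (canopy cover → amphibian richness → nitrogen deposition → songbird abundance), so it is a common cause of both — a confounder.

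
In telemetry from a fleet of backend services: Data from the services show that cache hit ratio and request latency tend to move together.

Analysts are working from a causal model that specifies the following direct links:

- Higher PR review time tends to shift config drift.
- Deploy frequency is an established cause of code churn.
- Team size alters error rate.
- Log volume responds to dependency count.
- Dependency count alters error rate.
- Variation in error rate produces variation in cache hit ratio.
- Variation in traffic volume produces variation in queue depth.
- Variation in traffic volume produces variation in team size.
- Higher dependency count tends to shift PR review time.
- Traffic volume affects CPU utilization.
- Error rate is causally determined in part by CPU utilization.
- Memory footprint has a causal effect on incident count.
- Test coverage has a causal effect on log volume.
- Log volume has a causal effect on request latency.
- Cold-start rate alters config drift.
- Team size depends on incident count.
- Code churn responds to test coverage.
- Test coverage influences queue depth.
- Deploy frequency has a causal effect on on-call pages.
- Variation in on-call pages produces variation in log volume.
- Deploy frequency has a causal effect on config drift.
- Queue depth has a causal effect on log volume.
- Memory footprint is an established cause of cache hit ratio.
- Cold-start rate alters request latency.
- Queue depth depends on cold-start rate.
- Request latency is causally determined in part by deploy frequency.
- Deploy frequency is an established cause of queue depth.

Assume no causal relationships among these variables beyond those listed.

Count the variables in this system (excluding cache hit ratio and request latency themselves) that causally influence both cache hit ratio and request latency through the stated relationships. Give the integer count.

The common causes are: dependency count (to cache hit ratio via dependency count → error rate → cache hit ratio; to request latency via dependency count → log volume → request latency); traffic volume (to cache hit ratio via traffic volume → team size → error rate → cache hit ratio; to request latency via traffic volume → queue depth → log volume → request latency).
Every other variable lacks a causal path to at least one of cache hit ratio and request latency.

2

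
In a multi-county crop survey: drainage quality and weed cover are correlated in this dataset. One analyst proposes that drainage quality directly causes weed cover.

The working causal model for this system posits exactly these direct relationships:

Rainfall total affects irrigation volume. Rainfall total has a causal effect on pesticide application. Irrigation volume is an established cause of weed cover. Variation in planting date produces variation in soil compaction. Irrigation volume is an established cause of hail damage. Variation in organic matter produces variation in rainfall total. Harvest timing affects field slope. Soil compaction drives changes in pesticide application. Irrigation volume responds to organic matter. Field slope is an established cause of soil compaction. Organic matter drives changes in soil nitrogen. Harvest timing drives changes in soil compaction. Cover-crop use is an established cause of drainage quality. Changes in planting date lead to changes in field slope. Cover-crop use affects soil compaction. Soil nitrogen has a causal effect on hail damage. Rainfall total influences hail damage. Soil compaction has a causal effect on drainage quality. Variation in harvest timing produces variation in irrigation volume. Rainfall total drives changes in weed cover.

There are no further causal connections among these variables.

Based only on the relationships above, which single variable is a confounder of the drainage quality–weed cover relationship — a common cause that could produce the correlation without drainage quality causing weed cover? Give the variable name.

Harvest timing has a causal path to drainage quality (harvest timing → soil compaction → drainage quality) and a separate causal path to weed cover (harvest timing → irrigation volume → weed cover), so it is a common cause of both.
No stated relationship gives drainage quality a causal route to weed cover, so the correlation is explained by the shared upstream cause rather than a direct effect.

harvest timing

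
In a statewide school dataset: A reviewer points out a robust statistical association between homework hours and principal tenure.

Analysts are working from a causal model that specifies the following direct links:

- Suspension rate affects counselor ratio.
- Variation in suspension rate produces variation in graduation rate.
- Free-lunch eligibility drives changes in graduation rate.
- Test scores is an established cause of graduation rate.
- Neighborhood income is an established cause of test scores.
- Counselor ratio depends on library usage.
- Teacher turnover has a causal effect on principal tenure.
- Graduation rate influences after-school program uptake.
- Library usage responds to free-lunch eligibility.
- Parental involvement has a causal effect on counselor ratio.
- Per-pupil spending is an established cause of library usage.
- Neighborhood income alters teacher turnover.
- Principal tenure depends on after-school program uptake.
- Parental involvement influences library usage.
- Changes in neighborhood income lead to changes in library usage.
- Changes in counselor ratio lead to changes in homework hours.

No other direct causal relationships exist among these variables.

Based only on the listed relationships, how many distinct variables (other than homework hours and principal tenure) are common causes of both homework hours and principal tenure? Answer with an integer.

3

The common causes are: free-lunch eligibility (to homework hours via free-lunch eligibility → library usage → counselor ratio → homework hours; to principal tenure via free-lunch eligibility → graduation rate → after-school program uptake → principal tenure); neighborhood income (to homework hours via neighborhood income → library usage → counselor ratio → homework hours; to principal tenure via neighborhood income → teacher turnover → principal tenure); suspension rate (to homework hours via suspension rate → counselor ratio → homework hours; to principal tenure via suspension rate → graduation rate → after-school program uptake → principal tenure).
Every other variable lacks a causal path to at least one of homework hours and principal tenure.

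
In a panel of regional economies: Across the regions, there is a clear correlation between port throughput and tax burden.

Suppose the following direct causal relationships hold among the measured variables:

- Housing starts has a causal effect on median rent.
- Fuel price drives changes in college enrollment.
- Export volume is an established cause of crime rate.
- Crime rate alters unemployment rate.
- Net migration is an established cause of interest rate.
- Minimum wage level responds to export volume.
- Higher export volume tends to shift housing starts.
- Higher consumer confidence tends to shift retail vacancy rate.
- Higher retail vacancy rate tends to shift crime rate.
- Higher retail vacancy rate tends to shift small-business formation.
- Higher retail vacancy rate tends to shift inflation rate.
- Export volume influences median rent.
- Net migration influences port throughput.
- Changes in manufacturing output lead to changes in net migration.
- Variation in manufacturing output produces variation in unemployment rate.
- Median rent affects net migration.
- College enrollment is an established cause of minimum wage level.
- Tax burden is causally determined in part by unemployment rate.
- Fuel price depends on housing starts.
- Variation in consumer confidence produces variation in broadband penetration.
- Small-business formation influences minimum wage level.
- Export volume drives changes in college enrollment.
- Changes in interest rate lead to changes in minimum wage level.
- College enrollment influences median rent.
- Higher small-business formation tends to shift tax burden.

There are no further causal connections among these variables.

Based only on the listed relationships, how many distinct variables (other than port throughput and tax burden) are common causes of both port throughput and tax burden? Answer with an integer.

2

The common causes are: export volume (to port throughput via export volume → median rent → net migration → port throughput; to tax burden via export volume → crime rate → unemployment rate → tax burden); manufacturing output (to port throughput via manufacturing output → net migration → port throughput; to tax burden via manufacturing output → unemployment rate → tax burden).
Every other variable lacks a causal path to at least one of port throughput and tax burden.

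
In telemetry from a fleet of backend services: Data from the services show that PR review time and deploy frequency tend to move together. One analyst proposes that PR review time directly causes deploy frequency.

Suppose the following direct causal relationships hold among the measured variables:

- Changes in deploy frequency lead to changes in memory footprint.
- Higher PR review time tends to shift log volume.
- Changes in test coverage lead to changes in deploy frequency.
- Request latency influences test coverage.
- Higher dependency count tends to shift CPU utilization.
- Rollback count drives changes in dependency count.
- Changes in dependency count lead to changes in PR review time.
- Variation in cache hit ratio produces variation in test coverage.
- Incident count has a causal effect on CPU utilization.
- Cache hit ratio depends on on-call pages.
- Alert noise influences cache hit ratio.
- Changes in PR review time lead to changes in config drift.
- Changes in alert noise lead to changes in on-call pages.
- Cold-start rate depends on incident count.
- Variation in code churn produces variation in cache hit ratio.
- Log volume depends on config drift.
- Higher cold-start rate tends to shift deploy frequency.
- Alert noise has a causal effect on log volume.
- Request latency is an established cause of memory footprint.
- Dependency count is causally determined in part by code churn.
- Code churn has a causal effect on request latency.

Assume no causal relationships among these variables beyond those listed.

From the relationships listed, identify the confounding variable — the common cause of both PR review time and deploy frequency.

Code churn has a causal path to PR review time (code churn → dependency count → PR review time) and a separate causal path to deploy frequency (code churn → cache hit ratio → test coverage → deploy frequency), so it is a common cause of both.
No stated relationship gives PR review time a causal route to deploy frequency, so the correlation is explained by the shared upstream cause rather than a direct effect.

code churn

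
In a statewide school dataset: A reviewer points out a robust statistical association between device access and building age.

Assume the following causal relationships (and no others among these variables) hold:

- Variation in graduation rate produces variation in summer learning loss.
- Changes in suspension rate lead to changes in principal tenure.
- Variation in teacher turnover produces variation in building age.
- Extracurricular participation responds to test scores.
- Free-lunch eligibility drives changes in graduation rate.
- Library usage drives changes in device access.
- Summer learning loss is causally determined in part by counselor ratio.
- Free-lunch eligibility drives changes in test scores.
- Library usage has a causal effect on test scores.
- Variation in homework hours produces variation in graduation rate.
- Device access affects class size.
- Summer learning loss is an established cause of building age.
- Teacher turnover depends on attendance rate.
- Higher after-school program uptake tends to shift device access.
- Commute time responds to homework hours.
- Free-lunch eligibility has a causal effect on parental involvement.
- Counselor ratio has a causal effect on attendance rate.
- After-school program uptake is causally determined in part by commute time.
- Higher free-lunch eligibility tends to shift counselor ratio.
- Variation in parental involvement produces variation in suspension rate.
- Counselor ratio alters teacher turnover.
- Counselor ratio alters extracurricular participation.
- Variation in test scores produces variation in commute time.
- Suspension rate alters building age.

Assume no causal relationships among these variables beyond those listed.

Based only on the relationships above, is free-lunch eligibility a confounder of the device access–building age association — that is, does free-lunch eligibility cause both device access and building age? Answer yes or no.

yes

Free-lunch eligibility has a causal path to device access (free-lunch eligibility → test scores → commute time → after-school program uptake → device access) and to building age (free-lunch eligibility → counselor ratio → summer learning loss → building age), so it is a common cause of both — a confounder.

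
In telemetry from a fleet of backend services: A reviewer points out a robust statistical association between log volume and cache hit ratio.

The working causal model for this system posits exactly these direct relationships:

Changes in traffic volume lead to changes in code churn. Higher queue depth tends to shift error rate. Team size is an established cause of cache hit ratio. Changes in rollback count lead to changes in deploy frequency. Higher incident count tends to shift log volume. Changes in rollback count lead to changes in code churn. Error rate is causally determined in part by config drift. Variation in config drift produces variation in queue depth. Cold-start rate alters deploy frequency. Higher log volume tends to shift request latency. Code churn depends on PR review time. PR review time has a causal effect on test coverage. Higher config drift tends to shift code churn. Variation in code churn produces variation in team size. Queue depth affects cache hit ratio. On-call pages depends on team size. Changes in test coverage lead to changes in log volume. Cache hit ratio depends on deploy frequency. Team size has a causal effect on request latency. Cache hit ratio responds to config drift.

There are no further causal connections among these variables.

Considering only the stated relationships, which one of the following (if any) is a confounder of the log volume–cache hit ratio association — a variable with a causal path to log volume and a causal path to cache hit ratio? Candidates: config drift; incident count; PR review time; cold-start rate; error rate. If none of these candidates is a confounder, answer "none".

PR review time

PR review time causes log volume (PR review time → test coverage → log volume) and also causes cache hit ratio (PR review time → code churn → team size → cache hit ratio); it is a common cause of both.
Each of the other candidates lacks a causal path to at least one of log volume and cache hit ratio, so they do not confound the relationship.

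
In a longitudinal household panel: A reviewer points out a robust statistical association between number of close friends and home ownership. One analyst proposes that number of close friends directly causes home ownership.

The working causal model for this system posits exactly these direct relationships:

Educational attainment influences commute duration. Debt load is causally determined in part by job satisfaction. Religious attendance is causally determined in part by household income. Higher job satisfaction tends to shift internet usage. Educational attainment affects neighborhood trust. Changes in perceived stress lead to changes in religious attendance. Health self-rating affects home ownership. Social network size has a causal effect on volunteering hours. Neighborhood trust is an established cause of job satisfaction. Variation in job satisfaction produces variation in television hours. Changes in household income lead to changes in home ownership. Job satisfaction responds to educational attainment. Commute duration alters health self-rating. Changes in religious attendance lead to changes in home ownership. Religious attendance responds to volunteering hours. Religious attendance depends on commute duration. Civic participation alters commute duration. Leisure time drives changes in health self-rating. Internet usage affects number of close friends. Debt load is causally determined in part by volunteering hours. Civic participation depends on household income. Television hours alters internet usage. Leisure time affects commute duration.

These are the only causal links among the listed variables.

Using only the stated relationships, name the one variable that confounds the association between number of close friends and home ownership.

Educational attainment has a causal path to number of close friends (educational attainment → job satisfaction → internet usage → number of close friends) and a separate causal path to home ownership (educational attainment → commute duration → religious attendance → home ownership), so it is a common cause of both.
No stated relationship gives number of close friends a causal route to home ownership, so the correlation is explained by the shared upstream cause rather than a direct effect.

educational attainment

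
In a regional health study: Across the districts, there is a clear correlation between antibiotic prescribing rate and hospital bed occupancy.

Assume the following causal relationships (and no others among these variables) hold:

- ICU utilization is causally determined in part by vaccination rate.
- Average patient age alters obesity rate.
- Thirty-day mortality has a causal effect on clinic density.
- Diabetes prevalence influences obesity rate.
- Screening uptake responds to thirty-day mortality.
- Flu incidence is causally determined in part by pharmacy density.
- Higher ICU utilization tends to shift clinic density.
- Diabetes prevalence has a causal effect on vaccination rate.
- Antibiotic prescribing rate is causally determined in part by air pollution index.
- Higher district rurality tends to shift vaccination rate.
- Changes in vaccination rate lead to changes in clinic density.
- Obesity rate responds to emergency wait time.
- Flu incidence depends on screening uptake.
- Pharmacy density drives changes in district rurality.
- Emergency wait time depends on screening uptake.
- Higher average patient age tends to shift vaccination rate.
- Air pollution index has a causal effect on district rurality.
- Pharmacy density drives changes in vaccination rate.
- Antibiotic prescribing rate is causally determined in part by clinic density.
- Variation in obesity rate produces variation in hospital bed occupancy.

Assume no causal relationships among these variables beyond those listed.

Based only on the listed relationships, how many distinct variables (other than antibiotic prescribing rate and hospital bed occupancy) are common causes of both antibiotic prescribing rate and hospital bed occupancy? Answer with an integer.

3

The common causes are: average patient age (to antibiotic prescribing rate via average patient age → vaccination rate → clinic density → antibiotic prescribing rate; to hospital bed occupancy via average patient age → obesity rate → hospital bed occupancy); diabetes prevalence (to antibiotic prescribing rate via diabetes prevalence → vaccination rate → clinic density → antibiotic prescribing rate; to hospital bed occupancy via diabetes prevalence → obesity rate → hospital bed occupancy); thirty-day mortality (to antibiotic prescribing rate via thirty-day mortality → clinic density → antibiotic prescribing rate; to hospital bed occupancy via thirty-day mortality → screening uptake → emergency wait time → obesity rate → hospital bed occupancy).
Every other variable lacks a causal path to at least one of antibiotic prescribing rate and hospital bed occupancy.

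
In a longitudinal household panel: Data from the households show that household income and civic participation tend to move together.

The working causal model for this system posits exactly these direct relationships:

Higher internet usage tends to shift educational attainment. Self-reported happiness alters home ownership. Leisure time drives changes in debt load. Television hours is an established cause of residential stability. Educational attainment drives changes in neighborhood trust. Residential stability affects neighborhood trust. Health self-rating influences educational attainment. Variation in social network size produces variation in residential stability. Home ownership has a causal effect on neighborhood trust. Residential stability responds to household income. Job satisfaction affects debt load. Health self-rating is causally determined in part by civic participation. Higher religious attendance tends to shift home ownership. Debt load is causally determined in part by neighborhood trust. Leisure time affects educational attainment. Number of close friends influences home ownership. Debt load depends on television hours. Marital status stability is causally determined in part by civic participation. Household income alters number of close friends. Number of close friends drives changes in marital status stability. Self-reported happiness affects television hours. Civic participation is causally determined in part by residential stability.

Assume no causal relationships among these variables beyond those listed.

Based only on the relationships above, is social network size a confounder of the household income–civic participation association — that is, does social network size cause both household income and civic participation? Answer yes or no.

Social network size has no stated causal path to household income. A confounder must cause both variables, so social network size does not qualify.

no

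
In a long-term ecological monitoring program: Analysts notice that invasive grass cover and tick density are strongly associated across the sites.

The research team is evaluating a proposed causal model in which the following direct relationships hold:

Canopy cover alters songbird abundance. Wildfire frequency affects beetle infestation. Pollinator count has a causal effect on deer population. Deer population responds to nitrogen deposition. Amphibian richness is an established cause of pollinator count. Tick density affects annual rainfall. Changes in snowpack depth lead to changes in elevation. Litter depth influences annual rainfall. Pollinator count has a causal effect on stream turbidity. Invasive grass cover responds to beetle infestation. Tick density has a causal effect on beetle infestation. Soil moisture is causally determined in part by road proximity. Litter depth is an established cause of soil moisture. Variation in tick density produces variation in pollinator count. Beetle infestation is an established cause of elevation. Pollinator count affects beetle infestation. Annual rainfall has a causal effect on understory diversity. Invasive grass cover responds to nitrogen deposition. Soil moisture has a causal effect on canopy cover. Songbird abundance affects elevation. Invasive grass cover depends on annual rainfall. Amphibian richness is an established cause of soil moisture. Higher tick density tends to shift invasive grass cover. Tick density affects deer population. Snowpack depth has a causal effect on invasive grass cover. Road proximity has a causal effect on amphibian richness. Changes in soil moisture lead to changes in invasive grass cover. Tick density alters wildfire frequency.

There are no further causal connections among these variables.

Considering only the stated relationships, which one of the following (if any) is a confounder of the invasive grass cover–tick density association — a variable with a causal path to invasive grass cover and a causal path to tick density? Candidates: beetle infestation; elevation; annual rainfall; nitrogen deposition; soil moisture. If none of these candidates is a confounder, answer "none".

none

None of the listed candidates has causal paths to both invasive grass cover and tick density in the stated relationships, so none is a common cause.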